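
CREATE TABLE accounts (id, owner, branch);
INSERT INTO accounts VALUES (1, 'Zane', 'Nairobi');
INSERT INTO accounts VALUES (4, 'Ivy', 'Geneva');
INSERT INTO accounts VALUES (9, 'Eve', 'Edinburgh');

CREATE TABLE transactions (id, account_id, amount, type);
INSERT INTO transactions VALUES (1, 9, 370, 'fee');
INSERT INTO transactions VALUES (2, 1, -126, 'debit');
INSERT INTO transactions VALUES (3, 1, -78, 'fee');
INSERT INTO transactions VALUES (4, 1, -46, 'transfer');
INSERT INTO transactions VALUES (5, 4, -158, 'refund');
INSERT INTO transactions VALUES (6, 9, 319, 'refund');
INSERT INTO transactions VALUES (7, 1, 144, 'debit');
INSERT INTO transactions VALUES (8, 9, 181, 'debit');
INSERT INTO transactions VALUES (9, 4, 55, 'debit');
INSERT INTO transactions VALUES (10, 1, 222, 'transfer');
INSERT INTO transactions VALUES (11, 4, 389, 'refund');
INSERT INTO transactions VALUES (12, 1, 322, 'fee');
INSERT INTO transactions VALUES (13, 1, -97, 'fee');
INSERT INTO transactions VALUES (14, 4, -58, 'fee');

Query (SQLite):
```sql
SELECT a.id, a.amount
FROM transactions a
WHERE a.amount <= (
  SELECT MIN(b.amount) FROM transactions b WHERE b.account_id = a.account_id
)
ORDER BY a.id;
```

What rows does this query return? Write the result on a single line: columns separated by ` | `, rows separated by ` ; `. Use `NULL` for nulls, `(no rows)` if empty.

For each transactions row a, compute MIN(amount) over rows sharing a.account_id.
Keep row a if a.amount <= that per-group MIN.
  account_id=1: MIN(amount) = -126
  account_id=4: MIN(amount) = -158
  account_id=9: MIN(amount) = 181

2 | -126 ; 5 | -158 ; 8 | 181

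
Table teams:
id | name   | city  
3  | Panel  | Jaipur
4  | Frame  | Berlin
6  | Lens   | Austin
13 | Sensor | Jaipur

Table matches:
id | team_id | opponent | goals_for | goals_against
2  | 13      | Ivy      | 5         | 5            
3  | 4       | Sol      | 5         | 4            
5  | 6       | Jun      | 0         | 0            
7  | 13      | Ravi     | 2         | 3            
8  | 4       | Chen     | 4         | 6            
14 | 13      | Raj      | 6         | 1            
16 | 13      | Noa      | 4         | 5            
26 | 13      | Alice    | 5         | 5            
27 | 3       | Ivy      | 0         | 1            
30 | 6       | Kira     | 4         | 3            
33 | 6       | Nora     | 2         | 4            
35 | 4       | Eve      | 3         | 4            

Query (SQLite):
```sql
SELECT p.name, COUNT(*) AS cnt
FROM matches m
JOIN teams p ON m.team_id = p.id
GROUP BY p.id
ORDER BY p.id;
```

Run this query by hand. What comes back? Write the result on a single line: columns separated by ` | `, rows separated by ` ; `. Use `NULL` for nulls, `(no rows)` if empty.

Join each matches row to its teams via team_id.
Group joined rows by teams.id; compute COUNT(*) per group.
  3: ids {27} → COUNT(*)=1
  4: ids {3, 8, 35} → COUNT(*)=3
  6: ids {5, 30, 33} → COUNT(*)=3
  13: ids {2, 7, 14, 16, 26} → COUNT(*)=5

Panel | 1 ; Frame | 3 ; Lens | 3 ; Sensor | 5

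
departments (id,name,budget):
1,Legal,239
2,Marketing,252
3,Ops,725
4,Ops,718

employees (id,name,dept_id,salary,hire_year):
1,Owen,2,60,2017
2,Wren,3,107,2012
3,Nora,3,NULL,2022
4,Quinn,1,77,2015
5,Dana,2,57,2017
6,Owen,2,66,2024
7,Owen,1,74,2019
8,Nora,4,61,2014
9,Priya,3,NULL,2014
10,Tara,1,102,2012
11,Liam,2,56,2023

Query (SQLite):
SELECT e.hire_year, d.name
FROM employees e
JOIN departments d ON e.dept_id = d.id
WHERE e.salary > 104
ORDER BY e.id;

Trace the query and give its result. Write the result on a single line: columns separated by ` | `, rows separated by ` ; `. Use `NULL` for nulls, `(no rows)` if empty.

Each employees row matches the departments row where dept_id = departments.id.
Then keep rows with e.salary > 104.

2012 | Ops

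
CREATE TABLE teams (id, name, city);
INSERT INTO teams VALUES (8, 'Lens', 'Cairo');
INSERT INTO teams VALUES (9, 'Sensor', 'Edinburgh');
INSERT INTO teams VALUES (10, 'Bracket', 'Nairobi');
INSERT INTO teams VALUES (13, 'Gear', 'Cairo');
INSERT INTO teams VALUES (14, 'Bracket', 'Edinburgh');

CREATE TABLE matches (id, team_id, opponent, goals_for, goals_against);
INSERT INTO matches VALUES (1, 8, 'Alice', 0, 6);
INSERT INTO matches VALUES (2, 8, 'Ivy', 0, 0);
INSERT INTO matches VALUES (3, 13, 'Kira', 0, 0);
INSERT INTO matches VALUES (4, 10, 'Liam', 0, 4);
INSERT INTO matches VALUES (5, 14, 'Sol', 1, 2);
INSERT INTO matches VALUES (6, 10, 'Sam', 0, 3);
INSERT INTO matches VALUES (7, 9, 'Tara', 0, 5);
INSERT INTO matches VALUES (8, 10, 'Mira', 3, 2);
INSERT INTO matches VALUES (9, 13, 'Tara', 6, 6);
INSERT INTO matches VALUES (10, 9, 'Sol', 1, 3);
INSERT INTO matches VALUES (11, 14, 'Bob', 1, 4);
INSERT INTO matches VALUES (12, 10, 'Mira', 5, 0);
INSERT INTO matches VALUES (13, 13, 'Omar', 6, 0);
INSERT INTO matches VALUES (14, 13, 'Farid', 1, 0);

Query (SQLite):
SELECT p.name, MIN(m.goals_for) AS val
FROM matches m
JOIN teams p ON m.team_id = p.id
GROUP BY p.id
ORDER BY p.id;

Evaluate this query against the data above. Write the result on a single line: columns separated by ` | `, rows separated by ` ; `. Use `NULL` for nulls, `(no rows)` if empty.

Join each matches row to its teams via team_id.
Group joined rows by teams.id; compute MIN(m.goals_for) per group.
  8: ids {1, 2} → MIN(m.goals_for)=0
  9: ids {7, 10} → MIN(m.goals_for)=0
  10: ids {4, 6, 8, 12} → MIN(m.goals_for)=0
  13: ids {3, 9, 13, 14} → MIN(m.goals_for)=0
  14: ids {5, 11} → MIN(m.goals_for)=1

Lens | 0 ; Sensor | 0 ; Bracket | 0 ; Gear | 0 ; Bracket | 1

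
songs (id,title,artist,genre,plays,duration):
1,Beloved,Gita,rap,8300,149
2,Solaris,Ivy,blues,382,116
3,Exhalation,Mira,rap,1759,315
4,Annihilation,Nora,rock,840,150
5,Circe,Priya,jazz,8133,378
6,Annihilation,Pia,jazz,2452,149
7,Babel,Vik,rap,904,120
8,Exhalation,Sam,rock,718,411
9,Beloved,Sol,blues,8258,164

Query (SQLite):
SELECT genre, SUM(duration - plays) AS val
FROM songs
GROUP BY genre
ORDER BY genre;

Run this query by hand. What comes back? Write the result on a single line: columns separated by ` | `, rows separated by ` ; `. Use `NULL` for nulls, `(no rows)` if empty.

For each row compute duration - plays.
Group by genre; take SUM of the expression per group.
  blues: ids {2, 9} → SUM(duration - plays)=-8360
  jazz: ids {5, 6} → SUM(duration - plays)=-10058
  rap: ids {1, 3, 7} → SUM(duration - plays)=-10379
  rock: ids {4, 8} → SUM(duration - plays)=-997

blues | -8360 ; jazz | -10058 ; rap | -10379 ; rock | -997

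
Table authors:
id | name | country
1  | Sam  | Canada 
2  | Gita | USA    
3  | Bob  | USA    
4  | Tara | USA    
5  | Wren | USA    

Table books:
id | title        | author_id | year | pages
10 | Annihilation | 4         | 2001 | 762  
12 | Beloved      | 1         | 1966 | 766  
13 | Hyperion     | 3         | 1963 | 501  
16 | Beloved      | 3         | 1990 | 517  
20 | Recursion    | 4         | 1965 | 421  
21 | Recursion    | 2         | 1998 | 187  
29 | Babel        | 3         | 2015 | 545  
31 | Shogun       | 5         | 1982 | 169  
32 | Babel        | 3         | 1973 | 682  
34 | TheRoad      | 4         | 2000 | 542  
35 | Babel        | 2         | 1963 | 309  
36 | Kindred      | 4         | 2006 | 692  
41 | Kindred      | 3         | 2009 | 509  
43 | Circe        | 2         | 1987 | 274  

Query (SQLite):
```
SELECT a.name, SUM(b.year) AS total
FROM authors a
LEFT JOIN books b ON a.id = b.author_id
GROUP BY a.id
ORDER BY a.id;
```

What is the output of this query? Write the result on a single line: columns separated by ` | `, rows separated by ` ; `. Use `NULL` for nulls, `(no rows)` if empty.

LEFT JOIN keeps every authors row; unmatched ones get NULL for books columns.
Group by authors.id and compute SUM(b.year). SUM over an all-NULL group is NULL.
  1: ids {12} → SUM(b.year)=1966
  2: ids {21, 35, 43} → SUM(b.year)=5948
  3: ids {13, 16, 29, 32, 41} → SUM(b.year)=9950
  4: ids {10, 20, 34, 36} → SUM(b.year)=7972
  5: ids {31} → SUM(b.year)=1982

Sam | 1966 ; Gita | 5948 ; Bob | 9950 ; Tara | 7972 ; Wren | 1982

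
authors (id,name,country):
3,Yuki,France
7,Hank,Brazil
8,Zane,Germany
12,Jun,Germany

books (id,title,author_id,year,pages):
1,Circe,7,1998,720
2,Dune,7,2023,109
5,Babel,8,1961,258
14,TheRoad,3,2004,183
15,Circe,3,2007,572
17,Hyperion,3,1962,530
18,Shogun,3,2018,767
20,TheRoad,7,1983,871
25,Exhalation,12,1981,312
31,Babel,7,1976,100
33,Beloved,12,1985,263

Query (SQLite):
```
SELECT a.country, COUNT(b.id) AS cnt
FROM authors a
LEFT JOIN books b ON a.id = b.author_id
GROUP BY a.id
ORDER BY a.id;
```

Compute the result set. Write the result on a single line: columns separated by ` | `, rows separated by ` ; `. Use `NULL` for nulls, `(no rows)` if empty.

France | 4 ; Brazil | 4 ; Germany | 1 ; Germany | 2

LEFT JOIN keeps every authors row; unmatched ones get NULL for books columns.
Group by authors.id and compute COUNT(b.id). COUNT(col) of an all-NULL group is 0.
  3: ids {14, 15, 17, 18} → COUNT(b.id)=4
  7: ids {1, 2, 20, 31} → COUNT(b.id)=4
  8: ids {5} → COUNT(b.id)=1
  12: ids {25, 33} → COUNT(b.id)=2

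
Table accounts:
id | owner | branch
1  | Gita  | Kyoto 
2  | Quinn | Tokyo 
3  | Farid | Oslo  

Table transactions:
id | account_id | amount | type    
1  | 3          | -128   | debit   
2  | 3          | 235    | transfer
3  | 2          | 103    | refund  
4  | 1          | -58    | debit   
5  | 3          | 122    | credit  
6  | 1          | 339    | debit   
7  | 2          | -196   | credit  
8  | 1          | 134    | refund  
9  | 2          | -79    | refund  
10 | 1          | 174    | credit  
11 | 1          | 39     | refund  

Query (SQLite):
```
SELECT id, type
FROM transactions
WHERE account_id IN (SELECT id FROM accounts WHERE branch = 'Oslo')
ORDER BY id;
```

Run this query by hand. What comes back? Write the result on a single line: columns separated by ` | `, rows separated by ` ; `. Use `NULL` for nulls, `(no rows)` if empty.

Inner query: accounts.id where branch = 'Oslo'.
Outer: keep transactions rows whose account_id is in that set.
Inner query → {3}

1 | debit ; 2 | transfer ; 5 | credit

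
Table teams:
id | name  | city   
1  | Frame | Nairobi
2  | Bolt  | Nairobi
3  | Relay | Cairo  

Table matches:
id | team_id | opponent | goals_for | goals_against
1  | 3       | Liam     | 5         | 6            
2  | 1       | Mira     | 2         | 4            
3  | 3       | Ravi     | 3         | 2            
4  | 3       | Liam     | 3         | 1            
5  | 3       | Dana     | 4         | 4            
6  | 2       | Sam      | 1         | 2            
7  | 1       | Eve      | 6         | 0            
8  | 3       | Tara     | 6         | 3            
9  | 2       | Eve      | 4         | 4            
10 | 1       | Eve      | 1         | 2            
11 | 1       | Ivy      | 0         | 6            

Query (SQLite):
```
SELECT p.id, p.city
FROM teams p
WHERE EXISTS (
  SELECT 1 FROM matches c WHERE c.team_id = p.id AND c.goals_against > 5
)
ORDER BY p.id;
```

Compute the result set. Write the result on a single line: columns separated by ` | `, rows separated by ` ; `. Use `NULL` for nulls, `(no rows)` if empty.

1 | Nairobi ; 3 | Cairo

For each teams row, check whether any matches with matching team_id has goals_against > 5.
Keep rows where that is true.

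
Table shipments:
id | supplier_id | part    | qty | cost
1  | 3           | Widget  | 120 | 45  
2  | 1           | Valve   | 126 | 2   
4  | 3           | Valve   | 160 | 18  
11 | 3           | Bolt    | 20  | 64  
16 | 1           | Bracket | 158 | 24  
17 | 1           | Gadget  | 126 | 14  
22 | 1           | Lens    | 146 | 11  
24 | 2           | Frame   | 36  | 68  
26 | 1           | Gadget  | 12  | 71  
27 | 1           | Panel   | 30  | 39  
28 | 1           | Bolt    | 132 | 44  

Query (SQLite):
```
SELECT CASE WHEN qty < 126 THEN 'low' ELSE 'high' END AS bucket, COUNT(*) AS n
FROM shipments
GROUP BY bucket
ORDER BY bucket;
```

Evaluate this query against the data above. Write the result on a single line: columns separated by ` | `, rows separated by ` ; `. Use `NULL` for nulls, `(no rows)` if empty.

Bucket rows by qty < 126 → 'low' else 'high'; count each bucket.

high | 6 ; low | 5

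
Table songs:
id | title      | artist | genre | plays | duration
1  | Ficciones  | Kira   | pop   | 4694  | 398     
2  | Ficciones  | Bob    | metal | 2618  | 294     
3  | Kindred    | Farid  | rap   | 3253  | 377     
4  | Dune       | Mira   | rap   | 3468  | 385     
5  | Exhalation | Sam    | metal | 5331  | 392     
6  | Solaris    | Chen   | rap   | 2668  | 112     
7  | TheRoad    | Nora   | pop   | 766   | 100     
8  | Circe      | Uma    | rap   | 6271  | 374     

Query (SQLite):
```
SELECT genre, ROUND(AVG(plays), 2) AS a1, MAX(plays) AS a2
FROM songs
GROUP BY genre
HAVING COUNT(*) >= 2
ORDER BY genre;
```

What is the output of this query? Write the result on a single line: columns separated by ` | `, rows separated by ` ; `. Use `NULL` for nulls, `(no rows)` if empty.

metal | 3974.5 | 5331 ; pop | 2730 | 4694 ; rap | 3915 | 6271

Group songs by genre.
Per group compute: ROUND(AVG(plays), 2), MAX(plays).
HAVING: drop groups with fewer than 2 rows.
  metal: ids {2, 5} → ROUND(AVG(plays), 2)=3974.5, MAX(plays)=5331
  pop: ids {1, 7} → ROUND(AVG(plays), 2)=2730, MAX(plays)=4694
  rap: ids {3, 4, 6, 8} → ROUND(AVG(plays), 2)=3915, MAX(plays)=6271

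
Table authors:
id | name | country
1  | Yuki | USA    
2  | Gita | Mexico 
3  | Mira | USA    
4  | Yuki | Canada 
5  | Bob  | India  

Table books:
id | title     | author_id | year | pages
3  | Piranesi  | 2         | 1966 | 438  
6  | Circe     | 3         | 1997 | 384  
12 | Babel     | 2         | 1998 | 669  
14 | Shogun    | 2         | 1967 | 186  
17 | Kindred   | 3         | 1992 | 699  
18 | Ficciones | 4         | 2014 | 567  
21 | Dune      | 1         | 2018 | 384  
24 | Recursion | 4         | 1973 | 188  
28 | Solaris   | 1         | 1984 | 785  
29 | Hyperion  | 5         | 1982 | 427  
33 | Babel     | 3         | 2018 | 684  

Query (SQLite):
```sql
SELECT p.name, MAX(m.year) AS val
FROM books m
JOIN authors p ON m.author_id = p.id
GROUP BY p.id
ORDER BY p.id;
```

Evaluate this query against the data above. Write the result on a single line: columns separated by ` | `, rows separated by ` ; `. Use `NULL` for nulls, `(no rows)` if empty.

Yuki | 2018 ; Gita | 1998 ; Mira | 2018 ; Yuki | 2014 ; Bob | 1982

Join each books row to its authors via author_id.
Group joined rows by authors.id; compute MAX(m.year) per group.
  1: ids {21, 28} → MAX(m.year)=2018
  2: ids {3, 12, 14} → MAX(m.year)=1998
  3: ids {6, 17, 33} → MAX(m.year)=2018
  4: ids {18, 24} → MAX(m.year)=2014
  5: ids {29} → MAX(m.year)=1982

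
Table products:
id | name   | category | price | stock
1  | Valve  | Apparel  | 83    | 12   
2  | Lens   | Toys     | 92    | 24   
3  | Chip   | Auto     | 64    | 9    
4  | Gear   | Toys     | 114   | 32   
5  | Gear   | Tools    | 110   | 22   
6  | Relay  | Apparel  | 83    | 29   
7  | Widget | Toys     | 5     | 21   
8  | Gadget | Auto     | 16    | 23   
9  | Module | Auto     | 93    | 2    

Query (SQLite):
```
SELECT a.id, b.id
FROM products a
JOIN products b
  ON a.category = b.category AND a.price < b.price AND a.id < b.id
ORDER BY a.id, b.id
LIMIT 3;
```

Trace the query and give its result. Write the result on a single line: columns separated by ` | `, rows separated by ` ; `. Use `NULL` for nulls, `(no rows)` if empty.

Pairs (a,b) with same category, a.price < b.price, a.id < b.id.
category groups: Apparel:{1,6} Auto:{3,8,9} Tools:{5} Toys:{2,4,7}
Ordered by (a.id, b.id); first 3.

2 | 4 ; 3 | 9 ; 8 | 9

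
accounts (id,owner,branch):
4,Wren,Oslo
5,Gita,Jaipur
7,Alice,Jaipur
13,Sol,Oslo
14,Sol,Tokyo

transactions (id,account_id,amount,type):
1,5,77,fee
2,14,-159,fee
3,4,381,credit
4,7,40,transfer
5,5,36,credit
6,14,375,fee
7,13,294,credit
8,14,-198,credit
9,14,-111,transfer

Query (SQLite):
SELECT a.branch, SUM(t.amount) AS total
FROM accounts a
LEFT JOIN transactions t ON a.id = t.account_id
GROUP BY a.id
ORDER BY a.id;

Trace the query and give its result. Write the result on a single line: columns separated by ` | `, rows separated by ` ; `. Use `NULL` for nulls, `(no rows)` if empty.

Oslo | 381 ; Jaipur | 113 ; Jaipur | 40 ; Oslo | 294 ; Tokyo | -93

LEFT JOIN keeps every accounts row; unmatched ones get NULL for transactions columns.
Group by accounts.id and compute SUM(t.amount). SUM over an all-NULL group is NULL.
  4: ids {3} → SUM(t.amount)=381
  5: ids {1, 5} → SUM(t.amount)=113
  7: ids {4} → SUM(t.amount)=40
  13: ids {7} → SUM(t.amount)=294
  14: ids {2, 6, 8, 9} → SUM(t.amount)=-93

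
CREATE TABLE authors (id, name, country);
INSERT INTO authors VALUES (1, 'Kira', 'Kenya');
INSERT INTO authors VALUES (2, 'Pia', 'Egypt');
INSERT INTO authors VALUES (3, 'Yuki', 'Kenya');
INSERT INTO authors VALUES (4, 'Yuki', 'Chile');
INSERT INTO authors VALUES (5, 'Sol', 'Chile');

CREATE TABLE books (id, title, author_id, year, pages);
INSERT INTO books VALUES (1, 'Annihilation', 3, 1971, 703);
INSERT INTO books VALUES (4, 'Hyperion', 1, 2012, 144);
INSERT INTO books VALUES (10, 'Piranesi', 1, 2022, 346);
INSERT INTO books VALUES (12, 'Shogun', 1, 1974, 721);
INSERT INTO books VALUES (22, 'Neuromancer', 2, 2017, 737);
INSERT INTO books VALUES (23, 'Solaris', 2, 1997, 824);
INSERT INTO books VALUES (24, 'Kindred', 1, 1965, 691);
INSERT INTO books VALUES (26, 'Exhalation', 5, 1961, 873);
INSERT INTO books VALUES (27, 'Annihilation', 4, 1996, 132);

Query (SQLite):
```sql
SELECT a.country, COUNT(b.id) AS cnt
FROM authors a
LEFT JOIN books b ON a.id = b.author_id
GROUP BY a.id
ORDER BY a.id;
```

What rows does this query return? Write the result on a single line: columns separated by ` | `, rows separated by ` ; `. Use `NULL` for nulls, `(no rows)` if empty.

Kenya | 4 ; Egypt | 2 ; Kenya | 1 ; Chile | 1 ; Chile | 1

LEFT JOIN keeps every authors row; unmatched ones get NULL for books columns.
Group by authors.id and compute COUNT(b.id). COUNT(col) of an all-NULL group is 0.
  1: ids {4, 10, 12, 24} → COUNT(b.id)=4
  2: ids {22, 23} → COUNT(b.id)=2
  3: ids {1} → COUNT(b.id)=1
  4: ids {27} → COUNT(b.id)=1
  5: ids {26} → COUNT(b.id)=1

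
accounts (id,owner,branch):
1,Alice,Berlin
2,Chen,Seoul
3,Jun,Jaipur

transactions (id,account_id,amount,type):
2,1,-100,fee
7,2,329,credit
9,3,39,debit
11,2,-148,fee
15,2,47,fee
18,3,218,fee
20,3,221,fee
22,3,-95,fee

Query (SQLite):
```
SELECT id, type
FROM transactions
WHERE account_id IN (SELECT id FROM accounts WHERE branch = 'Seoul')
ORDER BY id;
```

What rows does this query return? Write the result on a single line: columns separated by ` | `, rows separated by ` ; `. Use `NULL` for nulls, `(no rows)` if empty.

Inner query: accounts.id where branch = 'Seoul'.
Outer: keep transactions rows whose account_id is in that set.
Inner query → {2}

7 | credit ; 11 | fee ; 15 | fee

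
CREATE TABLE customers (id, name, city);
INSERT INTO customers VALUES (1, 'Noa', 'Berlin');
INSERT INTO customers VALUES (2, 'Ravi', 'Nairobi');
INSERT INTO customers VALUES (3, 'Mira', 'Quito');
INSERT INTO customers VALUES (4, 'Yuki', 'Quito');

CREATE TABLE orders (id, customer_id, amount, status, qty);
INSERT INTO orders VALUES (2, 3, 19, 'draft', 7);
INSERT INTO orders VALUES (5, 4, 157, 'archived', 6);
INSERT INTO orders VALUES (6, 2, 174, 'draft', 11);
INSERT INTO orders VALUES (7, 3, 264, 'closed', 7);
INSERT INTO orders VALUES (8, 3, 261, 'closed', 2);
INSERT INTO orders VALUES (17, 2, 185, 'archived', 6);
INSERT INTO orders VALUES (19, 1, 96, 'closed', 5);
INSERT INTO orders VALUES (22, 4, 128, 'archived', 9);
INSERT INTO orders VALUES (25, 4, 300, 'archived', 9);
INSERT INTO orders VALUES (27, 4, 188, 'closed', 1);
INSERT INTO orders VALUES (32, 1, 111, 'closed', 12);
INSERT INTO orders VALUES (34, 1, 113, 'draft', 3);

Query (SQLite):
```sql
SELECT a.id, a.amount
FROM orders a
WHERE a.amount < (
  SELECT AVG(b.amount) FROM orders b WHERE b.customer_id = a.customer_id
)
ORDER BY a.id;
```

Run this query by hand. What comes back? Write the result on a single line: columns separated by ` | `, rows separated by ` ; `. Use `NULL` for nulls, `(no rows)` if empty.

2 | 19 ; 5 | 157 ; 6 | 174 ; 19 | 96 ; 22 | 128 ; 27 | 188

For each orders row a, compute AVG(amount) over rows sharing a.customer_id.
Keep row a if a.amount < that per-group AVG.
  customer_id=1: AVG(amount) = 106.666667
  customer_id=2: AVG(amount) = 179.5
  customer_id=3: AVG(amount) = 181.333333
  customer_id=4: AVG(amount) = 193.25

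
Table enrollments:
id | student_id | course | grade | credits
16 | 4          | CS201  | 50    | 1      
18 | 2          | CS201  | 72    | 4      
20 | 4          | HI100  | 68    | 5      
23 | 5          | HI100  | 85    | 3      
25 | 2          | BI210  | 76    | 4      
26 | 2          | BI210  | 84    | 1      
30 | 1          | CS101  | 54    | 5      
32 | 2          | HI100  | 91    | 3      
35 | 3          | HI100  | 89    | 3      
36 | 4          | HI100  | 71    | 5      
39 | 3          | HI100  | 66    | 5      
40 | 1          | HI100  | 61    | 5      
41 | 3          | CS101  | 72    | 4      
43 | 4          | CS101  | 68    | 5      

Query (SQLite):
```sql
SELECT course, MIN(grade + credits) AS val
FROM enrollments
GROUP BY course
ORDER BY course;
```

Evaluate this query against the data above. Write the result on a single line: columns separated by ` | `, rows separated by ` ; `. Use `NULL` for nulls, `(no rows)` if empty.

BI210 | 80 ; CS101 | 59 ; CS201 | 51 ; HI100 | 66

For each row compute grade + credits.
Group by course; take MIN of the expression per group.
  BI210: ids {25, 26} → MIN(grade + credits)=80
  CS101: ids {30, 41, 43} → MIN(grade + credits)=59
  CS201: ids {16, 18} → MIN(grade + credits)=51
  HI100: ids {20, 23, 32, 35, 36, 39, 40} → MIN(grade + credits)=66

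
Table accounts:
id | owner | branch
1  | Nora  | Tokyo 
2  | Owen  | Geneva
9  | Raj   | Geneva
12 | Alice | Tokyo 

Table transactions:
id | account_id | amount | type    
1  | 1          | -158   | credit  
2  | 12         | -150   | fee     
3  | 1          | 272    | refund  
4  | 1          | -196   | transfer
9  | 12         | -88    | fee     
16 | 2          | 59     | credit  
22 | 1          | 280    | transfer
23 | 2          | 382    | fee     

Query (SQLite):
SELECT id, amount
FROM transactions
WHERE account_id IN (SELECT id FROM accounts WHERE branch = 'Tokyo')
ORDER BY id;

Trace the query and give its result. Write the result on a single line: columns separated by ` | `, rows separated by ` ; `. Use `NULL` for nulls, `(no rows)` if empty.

1 | -158 ; 2 | -150 ; 3 | 272 ; 4 | -196 ; 9 | -88 ; 22 | 280

Inner query: accounts.id where branch = 'Tokyo'.
Outer: keep transactions rows whose account_id is in that set.
Inner query → {1, 12}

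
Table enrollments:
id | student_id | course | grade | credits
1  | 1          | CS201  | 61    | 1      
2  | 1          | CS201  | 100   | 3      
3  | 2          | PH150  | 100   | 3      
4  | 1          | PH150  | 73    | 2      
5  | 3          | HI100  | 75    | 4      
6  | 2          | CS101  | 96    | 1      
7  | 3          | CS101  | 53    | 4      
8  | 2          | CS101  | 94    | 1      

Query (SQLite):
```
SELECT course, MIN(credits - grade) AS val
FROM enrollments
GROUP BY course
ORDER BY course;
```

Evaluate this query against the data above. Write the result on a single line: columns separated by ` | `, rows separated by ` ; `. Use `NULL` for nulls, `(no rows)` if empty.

CS101 | -95 ; CS201 | -97 ; HI100 | -71 ; PH150 | -97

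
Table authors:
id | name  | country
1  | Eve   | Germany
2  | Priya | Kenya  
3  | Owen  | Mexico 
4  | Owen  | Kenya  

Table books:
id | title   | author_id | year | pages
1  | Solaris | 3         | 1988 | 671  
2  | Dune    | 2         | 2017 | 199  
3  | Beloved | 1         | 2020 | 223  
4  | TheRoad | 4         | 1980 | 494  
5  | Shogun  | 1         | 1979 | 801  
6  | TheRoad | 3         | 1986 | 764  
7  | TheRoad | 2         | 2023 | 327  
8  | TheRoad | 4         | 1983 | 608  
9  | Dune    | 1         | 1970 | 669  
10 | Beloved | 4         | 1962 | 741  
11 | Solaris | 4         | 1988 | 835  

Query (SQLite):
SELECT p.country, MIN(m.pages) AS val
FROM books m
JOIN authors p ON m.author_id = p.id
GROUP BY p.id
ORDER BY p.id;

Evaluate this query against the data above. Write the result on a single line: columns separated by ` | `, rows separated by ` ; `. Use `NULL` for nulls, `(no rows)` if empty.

Germany | 223 ; Kenya | 199 ; Mexico | 671 ; Kenya | 494

Join each books row to its authors via author_id.
Group joined rows by authors.id; compute MIN(m.pages) per group.
  1: ids {3, 5, 9} → MIN(m.pages)=223
  2: ids {2, 7} → MIN(m.pages)=199
  3: ids {1, 6} → MIN(m.pages)=671
  4: ids {4, 8, 10, 11} → MIN(m.pages)=494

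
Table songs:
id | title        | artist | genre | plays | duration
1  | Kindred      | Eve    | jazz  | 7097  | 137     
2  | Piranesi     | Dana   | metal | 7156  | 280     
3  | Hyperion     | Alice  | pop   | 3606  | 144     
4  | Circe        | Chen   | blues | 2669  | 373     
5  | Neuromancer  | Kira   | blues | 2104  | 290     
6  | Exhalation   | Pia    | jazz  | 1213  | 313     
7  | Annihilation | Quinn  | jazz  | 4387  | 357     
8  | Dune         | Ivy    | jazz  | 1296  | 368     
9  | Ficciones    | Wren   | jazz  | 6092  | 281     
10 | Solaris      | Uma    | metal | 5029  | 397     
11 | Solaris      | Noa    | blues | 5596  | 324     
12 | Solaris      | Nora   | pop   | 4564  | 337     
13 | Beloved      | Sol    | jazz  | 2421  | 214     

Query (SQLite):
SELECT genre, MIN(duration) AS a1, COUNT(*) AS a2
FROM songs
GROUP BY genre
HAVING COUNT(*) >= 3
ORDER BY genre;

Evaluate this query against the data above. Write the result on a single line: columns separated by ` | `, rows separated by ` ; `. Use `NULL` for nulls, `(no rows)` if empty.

Group songs by genre.
Per group compute: MIN(duration), COUNT(*).
HAVING: drop groups with fewer than 3 rows.
  blues: ids {4, 5, 11} → MIN(duration)=290, COUNT(*)=3
  jazz: ids {1, 6, 7, 8, 9, 13} → MIN(duration)=137, COUNT(*)=6
  metal: ids {2, 10} → MIN(duration)=280, COUNT(*)=2
  pop: ids {3, 12} → MIN(duration)=144, COUNT(*)=2

blues | 290 | 3 ; jazz | 137 | 6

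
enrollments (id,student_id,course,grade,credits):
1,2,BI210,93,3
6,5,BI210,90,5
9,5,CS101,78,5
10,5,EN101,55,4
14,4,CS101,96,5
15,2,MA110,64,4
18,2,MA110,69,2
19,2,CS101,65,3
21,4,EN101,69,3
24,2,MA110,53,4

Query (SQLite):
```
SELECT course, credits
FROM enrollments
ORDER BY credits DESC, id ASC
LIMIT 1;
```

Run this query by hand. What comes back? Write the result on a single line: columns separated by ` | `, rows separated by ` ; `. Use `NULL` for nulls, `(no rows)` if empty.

Sort by credits desc, tiebreak id asc: (5, id=6), (5, id=9), (5, id=14), (4, id=10) …. Take first 1.

BI210 | 5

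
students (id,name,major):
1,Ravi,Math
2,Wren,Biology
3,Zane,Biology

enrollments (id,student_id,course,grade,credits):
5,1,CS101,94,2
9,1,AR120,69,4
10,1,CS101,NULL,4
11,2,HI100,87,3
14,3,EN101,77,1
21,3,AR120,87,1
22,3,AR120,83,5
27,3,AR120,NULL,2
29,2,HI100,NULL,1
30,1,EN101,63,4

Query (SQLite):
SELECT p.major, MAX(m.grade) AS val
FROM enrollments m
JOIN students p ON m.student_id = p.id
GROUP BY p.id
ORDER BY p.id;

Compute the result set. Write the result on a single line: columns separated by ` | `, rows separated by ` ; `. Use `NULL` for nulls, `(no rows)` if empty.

Math | 94 ; Biology | 87 ; Biology | 87

Join each enrollments row to its students via student_id.
Group joined rows by students.id; compute MAX(m.grade) per group.
  1: ids {5, 9, 10, 30} → MAX(m.grade)=94
  2: ids {11, 29} → MAX(m.grade)=87
  3: ids {14, 21, 22, 27} → MAX(m.grade)=87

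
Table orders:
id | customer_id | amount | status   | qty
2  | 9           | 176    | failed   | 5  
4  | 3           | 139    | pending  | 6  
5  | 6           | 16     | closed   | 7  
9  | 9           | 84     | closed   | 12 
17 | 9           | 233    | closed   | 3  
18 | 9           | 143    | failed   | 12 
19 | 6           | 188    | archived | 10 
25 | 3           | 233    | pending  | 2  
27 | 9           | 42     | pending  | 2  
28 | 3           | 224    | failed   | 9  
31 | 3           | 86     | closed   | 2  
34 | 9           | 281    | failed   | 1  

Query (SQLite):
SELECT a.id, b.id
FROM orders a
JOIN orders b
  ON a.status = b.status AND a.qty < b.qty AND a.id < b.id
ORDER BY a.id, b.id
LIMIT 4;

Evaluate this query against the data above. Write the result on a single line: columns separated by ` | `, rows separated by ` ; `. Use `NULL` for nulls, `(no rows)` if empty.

2 | 18 ; 2 | 28 ; 5 | 9

Pairs (a,b) with same status, a.qty < b.qty, a.id < b.id.
status groups: archived:{19} closed:{5,9,17,31} failed:{2,18,28,34} pending:{4,25,27}
Ordered by (a.id, b.id); first 4.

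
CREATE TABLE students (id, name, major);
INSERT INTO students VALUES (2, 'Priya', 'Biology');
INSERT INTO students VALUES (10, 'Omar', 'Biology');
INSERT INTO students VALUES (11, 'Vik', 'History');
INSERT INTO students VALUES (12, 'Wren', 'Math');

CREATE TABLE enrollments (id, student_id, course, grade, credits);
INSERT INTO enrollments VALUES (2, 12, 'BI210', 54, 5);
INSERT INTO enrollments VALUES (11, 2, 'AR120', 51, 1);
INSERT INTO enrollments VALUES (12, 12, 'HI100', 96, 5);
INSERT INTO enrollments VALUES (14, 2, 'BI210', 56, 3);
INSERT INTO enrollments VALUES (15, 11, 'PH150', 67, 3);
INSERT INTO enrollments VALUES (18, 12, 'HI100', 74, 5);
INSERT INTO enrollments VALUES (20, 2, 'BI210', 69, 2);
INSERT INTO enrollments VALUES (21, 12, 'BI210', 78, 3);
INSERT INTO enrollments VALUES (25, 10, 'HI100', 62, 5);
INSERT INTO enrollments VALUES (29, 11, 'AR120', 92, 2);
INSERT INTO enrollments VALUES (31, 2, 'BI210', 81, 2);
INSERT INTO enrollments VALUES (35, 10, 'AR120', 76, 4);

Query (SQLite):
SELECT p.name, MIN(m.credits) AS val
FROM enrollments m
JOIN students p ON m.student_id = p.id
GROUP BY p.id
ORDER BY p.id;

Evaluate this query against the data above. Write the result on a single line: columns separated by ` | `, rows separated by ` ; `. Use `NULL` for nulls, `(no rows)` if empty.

Priya | 1 ; Omar | 4 ; Vik | 2 ; Wren | 3

Join each enrollments row to its students via student_id.
Group joined rows by students.id; compute MIN(m.credits) per group.
  2: ids {11, 14, 20, 31} → MIN(m.credits)=1
  10: ids {25, 35} → MIN(m.credits)=4
  11: ids {15, 29} → MIN(m.credits)=2
  12: ids {2, 12, 18, 21} → MIN(m.credits)=3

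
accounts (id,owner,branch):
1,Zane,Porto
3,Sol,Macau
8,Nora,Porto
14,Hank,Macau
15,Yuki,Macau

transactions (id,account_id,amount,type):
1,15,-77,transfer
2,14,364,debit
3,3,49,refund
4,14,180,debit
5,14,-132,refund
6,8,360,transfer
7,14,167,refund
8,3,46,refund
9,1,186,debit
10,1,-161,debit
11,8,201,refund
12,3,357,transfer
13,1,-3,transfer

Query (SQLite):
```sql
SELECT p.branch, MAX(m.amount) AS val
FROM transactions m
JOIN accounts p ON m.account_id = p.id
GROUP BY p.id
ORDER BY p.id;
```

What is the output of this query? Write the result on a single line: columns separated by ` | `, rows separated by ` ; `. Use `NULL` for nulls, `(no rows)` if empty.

Join each transactions row to its accounts via account_id.
Group joined rows by accounts.id; compute MAX(m.amount) per group.
  1: ids {9, 10, 13} → MAX(m.amount)=186
  3: ids {3, 8, 12} → MAX(m.amount)=357
  8: ids {6, 11} → MAX(m.amount)=360
  14: ids {2, 4, 5, 7} → MAX(m.amount)=364
  15: ids {1} → MAX(m.amount)=-77

Porto | 186 ; Macau | 357 ; Porto | 360 ; Macau | 364 ; Macau | -77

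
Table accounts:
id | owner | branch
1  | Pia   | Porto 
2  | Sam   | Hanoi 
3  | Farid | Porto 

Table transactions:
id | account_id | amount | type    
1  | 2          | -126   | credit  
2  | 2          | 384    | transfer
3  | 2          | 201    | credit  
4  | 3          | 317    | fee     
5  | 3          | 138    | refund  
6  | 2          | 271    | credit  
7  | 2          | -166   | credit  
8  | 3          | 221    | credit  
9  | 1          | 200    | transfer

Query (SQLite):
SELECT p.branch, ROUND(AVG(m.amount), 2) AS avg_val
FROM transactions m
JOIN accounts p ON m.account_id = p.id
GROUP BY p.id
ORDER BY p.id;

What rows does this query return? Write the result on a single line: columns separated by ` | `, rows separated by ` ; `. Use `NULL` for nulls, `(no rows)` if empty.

Join each transactions row to its accounts via account_id.
Group joined rows by accounts.id; compute ROUND(AVG(m.amount), 2) per group.
  1: ids {9} → ROUND(AVG(m.amount), 2)=200
  2: ids {1, 2, 3, 6, 7} → ROUND(AVG(m.amount), 2)=112.8
  3: ids {4, 5, 8} → ROUND(AVG(m.amount), 2)=225.33

Porto | 200 ; Hanoi | 112.8 ; Porto | 225.33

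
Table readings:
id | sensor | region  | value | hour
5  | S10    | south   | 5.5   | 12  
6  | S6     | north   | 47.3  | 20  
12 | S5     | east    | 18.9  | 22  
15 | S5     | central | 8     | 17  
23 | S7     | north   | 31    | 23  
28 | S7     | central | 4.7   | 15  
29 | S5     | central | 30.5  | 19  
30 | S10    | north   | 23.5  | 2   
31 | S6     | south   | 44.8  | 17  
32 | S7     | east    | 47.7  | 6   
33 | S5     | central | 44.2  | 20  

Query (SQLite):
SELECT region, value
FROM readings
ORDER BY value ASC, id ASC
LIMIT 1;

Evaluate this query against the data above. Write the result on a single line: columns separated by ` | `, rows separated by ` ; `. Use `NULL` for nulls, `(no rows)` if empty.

Sort by value asc, tiebreak id asc: (4.7, id=28), (5.5, id=5), (8, id=15), (18.9, id=12) …. Take first 1.

central | 4.7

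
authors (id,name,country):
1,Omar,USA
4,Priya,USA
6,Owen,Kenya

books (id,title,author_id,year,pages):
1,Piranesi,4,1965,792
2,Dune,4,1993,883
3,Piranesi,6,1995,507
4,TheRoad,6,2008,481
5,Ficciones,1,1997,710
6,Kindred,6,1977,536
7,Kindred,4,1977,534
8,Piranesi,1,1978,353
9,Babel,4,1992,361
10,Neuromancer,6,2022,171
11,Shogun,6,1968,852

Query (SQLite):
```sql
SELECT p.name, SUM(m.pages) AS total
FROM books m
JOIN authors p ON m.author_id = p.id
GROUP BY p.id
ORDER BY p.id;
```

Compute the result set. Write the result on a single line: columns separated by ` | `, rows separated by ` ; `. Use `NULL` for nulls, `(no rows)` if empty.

Join each books row to its authors via author_id.
Group joined rows by authors.id; compute SUM(m.pages) per group.
  1: ids {5, 8} → SUM(m.pages)=1063
  4: ids {1, 2, 7, 9} → SUM(m.pages)=2570
  6: ids {3, 4, 6, 10, 11} → SUM(m.pages)=2547

Omar | 1063 ; Priya | 2570 ; Owen | 2547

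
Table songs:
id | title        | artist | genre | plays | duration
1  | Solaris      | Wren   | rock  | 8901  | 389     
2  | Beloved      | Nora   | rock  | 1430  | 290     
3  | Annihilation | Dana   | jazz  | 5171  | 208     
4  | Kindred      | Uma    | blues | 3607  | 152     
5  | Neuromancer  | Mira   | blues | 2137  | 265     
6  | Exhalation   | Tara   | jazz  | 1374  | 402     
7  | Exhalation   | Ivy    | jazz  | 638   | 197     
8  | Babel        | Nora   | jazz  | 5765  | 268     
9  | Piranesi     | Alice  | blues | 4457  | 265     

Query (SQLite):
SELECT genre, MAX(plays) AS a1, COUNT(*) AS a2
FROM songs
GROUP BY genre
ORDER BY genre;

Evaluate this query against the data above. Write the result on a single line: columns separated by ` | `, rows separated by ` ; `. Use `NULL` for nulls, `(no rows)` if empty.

Group songs by genre.
Per group compute: MAX(plays), COUNT(*).
  blues: ids {4, 5, 9} → MAX(plays)=4457, COUNT(*)=3
  jazz: ids {3, 6, 7, 8} → MAX(plays)=5765, COUNT(*)=4
  rock: ids {1, 2} → MAX(plays)=8901, COUNT(*)=2

blues | 4457 | 3 ; jazz | 5765 | 4 ; rock | 8901 | 2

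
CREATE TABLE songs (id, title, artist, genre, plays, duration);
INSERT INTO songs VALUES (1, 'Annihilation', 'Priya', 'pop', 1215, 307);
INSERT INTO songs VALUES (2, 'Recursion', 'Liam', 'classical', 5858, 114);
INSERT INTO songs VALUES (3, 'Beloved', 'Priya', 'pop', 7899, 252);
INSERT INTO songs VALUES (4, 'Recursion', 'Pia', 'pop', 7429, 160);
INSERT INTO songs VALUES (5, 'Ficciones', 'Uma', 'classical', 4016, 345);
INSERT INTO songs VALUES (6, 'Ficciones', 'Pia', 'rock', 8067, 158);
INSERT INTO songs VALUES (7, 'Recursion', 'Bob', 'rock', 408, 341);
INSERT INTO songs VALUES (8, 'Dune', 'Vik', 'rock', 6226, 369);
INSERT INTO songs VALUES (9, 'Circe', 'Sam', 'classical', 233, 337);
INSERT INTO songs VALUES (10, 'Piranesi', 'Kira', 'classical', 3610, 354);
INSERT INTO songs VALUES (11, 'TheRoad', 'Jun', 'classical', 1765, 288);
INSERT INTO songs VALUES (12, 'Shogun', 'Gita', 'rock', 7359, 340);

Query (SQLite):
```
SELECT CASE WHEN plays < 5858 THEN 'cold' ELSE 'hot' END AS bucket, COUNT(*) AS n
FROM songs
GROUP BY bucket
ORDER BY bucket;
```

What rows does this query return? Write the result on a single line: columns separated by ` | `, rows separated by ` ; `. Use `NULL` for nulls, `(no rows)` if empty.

cold | 6 ; hot | 6

Bucket rows by plays < 5858 → 'cold' else 'hot'; count each bucket.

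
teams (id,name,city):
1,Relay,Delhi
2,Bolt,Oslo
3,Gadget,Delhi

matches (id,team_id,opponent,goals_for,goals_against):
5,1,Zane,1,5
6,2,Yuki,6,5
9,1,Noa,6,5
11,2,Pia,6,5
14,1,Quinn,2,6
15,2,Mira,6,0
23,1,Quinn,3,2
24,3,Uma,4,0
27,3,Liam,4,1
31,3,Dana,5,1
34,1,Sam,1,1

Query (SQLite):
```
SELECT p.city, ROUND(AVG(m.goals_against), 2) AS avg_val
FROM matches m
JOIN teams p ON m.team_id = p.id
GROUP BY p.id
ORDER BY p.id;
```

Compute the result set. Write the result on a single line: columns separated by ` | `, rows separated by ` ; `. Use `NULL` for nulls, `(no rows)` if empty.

Delhi | 3.8 ; Oslo | 3.33 ; Delhi | 0.67

Join each matches row to its teams via team_id.
Group joined rows by teams.id; compute ROUND(AVG(m.goals_against), 2) per group.
  1: ids {5, 9, 14, 23, 34} → ROUND(AVG(m.goals_against), 2)=3.8
  2: ids {6, 11, 15} → ROUND(AVG(m.goals_against), 2)=3.33
  3: ids {24, 27, 31} → ROUND(AVG(m.goals_against), 2)=0.67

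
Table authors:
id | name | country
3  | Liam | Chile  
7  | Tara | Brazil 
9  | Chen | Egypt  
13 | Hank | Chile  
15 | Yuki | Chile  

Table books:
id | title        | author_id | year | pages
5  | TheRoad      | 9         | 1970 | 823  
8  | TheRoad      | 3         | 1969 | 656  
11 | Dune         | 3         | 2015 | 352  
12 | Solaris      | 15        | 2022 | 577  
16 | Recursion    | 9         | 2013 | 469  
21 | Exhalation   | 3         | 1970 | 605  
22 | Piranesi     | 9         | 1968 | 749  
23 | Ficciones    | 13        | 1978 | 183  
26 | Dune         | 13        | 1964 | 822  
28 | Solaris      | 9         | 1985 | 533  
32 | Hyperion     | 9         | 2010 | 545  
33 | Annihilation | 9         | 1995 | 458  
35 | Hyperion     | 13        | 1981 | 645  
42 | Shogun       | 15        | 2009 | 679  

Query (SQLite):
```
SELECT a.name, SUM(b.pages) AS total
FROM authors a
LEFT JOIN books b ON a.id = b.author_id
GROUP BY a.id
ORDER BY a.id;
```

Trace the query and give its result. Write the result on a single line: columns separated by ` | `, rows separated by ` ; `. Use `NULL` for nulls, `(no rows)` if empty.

LEFT JOIN keeps every authors row; unmatched ones get NULL for books columns.
Group by authors.id and compute SUM(b.pages). SUM over an all-NULL group is NULL.
  3: ids {8, 11, 21} → SUM(b.pages)=1613
  7: ids {—} → SUM(b.pages)=NULL
  9: ids {5, 16, 22, 28, 32, 33} → SUM(b.pages)=3577
  13: ids {23, 26, 35} → SUM(b.pages)=1650
  15: ids {12, 42} → SUM(b.pages)=1256

Liam | 1613 ; Tara | NULL ; Chen | 3577 ; Hank | 1650 ; Yuki | 1256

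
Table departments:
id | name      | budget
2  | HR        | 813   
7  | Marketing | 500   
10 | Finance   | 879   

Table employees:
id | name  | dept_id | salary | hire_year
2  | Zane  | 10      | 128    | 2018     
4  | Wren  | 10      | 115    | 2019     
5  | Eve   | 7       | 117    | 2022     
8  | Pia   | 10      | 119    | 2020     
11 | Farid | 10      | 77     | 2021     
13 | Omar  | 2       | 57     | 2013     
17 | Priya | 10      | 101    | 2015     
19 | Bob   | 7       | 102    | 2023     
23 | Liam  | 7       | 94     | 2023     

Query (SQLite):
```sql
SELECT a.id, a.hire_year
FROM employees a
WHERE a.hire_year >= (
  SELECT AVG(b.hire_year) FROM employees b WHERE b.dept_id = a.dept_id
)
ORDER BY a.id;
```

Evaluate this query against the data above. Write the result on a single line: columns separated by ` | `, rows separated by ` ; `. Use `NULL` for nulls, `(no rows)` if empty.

4 | 2019 ; 8 | 2020 ; 11 | 2021 ; 13 | 2013 ; 19 | 2023 ; 23 | 2023

For each employees row a, compute AVG(hire_year) over rows sharing a.dept_id.
Keep row a if a.hire_year >= that per-group AVG.
  dept_id=2: AVG(hire_year) = 2013.0
  dept_id=7: AVG(hire_year) = 2022.666667
  dept_id=10: AVG(hire_year) = 2018.6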